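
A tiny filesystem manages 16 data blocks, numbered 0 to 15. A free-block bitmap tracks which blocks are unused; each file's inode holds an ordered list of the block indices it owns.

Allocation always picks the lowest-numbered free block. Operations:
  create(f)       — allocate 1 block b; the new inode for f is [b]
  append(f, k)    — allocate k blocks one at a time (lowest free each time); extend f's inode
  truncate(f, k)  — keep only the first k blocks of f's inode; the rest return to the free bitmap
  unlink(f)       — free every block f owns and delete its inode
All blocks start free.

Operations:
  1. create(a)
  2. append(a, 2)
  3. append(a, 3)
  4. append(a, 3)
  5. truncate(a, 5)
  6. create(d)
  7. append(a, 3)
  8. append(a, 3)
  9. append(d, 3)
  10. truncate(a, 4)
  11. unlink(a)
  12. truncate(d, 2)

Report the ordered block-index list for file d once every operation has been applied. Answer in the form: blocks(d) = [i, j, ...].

[1] create(a) — a=0 (map F...............)
[2] append(a, 2) — a=0,1,2 (map FFF.............)
[3] append(a, 3) — a=0,1,2,3,4,5 (map FFFFFF..........)
[4] append(a, 3) — a=0,1,2,3,4,5,6,7,8 (map FFFFFFFFF.......)
[5] truncate(a, 5) — a=0,1,2,3,4 (map FFFFF...........)
[6] create(d) — a=0,1,2,3,4 d=5 (map FFFFFF..........)
[7] append(a, 3) — a=0,1,2,3,4,6,7,8 d=5 (map FFFFFFFFF.......)
[8] append(a, 3) — a=0,1,2,3,4,6,7,8,9,10,11 d=5 (map FFFFFFFFFFFF....)
[9] append(d, 3) — a=0,1,2,3,4,6,7,8,9,10,11 d=5,12,13,14 (map FFFFFFFFFFFFFFF.)
[10] truncate(a, 4) — a=0,1,2,3 d=5,12,13,14 (map FFFF.F......FFF.)
[11] unlink(a) — d=5,12,13,14 (map .....F......FFF.)
[12] truncate(d, 2) — d=5,12 (map .....F......F...)

blocks(d) = [5, 12]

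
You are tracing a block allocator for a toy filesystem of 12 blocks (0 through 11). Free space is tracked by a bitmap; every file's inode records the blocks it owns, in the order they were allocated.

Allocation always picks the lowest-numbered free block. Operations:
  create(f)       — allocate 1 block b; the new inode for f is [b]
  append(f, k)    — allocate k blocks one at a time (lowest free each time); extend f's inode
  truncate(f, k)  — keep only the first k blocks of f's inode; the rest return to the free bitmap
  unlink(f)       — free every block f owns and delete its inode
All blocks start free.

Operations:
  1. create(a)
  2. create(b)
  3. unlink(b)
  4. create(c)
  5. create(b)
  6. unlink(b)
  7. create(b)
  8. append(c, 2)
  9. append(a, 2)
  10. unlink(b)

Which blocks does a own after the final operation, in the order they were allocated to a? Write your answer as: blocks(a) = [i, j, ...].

create(a): bitmap=F........... | a=[0]
create(b): bitmap=FF.......... | a=[0] b=[1]
unlink(b): bitmap=F........... | a=[0]
create(c): bitmap=FF.......... | a=[0] c=[1]
create(b): bitmap=FFF......... | a=[0] b=[2] c=[1]
unlink(b): bitmap=FF.......... | a=[0] c=[1]
create(b): bitmap=FFF......... | a=[0] b=[2] c=[1]
append(c, 2): bitmap=FFFFF....... | a=[0] b=[2] c=[1, 3, 4]
append(a, 2): bitmap=FFFFFFF..... | a=[0, 5, 6] b=[2] c=[1, 3, 4]
unlink(b): bitmap=FF.FFFF..... | a=[0, 5, 6] c=[1, 3, 4]

blocks(a) = [0, 5, 6]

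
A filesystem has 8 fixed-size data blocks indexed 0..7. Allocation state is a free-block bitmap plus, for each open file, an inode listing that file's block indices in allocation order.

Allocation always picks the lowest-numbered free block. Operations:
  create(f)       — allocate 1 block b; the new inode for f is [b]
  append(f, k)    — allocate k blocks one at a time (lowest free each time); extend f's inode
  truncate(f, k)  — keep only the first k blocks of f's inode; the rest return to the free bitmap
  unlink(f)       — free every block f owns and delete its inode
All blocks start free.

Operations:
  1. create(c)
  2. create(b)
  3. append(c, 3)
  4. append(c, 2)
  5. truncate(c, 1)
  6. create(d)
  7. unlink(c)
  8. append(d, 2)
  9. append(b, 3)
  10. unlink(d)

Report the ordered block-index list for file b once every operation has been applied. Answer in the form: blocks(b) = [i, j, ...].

create(c): bitmap=F....... | c=[0]
create(b): bitmap=FF...... | b=[1] c=[0]
append(c, 3): bitmap=FFFFF... | b=[1] c=[0, 2, 3, 4]
append(c, 2): bitmap=FFFFFFF. | b=[1] c=[0, 2, 3, 4, 5, 6]
truncate(c, 1): bitmap=FF...... | b=[1] c=[0]
create(d): bitmap=FFF..... | b=[1] c=[0] d=[2]
unlink(c): bitmap=.FF..... | b=[1] d=[2]
append(d, 2): bitmap=FFFF.... | b=[1] d=[2, 0, 3]
append(b, 3): bitmap=FFFFFFF. | b=[1, 4, 5, 6] d=[2, 0, 3]
unlink(d): bitmap=.F..FFF. | b=[1, 4, 5, 6]

blocks(b) = [1, 4, 5, 6]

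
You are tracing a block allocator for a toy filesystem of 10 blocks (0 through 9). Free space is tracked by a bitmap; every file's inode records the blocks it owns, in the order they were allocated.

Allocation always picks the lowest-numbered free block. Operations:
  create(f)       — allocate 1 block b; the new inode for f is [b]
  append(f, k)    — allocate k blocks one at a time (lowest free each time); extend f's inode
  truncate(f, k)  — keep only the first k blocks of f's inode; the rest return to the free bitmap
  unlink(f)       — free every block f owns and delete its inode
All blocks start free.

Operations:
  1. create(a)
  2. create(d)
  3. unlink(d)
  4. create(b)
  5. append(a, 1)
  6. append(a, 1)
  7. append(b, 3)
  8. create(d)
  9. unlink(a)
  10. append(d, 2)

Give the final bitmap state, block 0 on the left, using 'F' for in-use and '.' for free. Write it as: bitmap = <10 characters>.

bitmap = FFF.FFFF..

  1. create(a)  ⇒  F.........  {a→[0]}
  2. create(d)  ⇒  FF........  {a→[0]; d→[1]}
  3. unlink(d)  ⇒  F.........  {a→[0]}
  4. create(b)  ⇒  FF........  {a→[0]; b→[1]}
  5. append(a, 1)  ⇒  FFF.......  {a→[0, 2]; b→[1]}
  6. append(a, 1)  ⇒  FFFF......  {a→[0, 2, 3]; b→[1]}
  7. append(b, 3)  ⇒  FFFFFFF...  {a→[0, 2, 3]; b→[1, 4, 5, 6]}
  8. create(d)  ⇒  FFFFFFFF..  {a→[0, 2, 3]; b→[1, 4, 5, 6]; d→[7]}
  9. unlink(a)  ⇒  .F..FFFF..  {b→[1, 4, 5, 6]; d→[7]}
  10. append(d, 2)  ⇒  FFF.FFFF..  {b→[1, 4, 5, 6]; d→[7, 0, 2]}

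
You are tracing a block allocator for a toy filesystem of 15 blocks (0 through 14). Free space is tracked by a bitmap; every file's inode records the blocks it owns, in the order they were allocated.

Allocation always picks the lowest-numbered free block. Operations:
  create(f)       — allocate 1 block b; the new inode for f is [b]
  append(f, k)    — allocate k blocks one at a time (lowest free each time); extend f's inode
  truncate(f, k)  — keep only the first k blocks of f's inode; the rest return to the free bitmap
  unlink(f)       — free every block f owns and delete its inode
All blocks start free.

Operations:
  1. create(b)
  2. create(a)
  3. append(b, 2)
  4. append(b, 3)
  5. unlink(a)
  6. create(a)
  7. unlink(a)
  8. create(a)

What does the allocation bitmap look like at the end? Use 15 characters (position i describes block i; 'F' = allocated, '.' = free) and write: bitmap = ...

bitmap = FFFFFFF........

create(b): bitmap=F.............. | b=[0]
create(a): bitmap=FF............. | a=[1] b=[0]
append(b, 2): bitmap=FFFF........... | a=[1] b=[0, 2, 3]
append(b, 3): bitmap=FFFFFFF........ | a=[1] b=[0, 2, 3, 4, 5, 6]
unlink(a): bitmap=F.FFFFF........ | b=[0, 2, 3, 4, 5, 6]
create(a): bitmap=FFFFFFF........ | a=[1] b=[0, 2, 3, 4, 5, 6]
unlink(a): bitmap=F.FFFFF........ | b=[0, 2, 3, 4, 5, 6]
create(a): bitmap=FFFFFFF........ | a=[1] b=[0, 2, 3, 4, 5, 6]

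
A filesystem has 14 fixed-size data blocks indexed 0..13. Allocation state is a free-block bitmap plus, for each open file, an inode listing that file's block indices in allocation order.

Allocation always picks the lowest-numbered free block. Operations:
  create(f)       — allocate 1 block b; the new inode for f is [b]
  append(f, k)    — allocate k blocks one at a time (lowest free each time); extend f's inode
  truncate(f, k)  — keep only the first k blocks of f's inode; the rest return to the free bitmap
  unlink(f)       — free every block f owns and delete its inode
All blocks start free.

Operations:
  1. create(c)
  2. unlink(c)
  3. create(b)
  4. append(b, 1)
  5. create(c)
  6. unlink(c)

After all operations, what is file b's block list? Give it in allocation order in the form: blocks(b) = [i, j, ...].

[1] create(c) — c=0 (map F.............)
[2] unlink(c) —  (map ..............)
[3] create(b) — b=0 (map F.............)
[4] append(b, 1) — b=0,1 (map FF............)
[5] create(c) — b=0,1 c=2 (map FFF...........)
[6] unlink(c) — b=0,1 (map FF............)

blocks(b) = [0, 1]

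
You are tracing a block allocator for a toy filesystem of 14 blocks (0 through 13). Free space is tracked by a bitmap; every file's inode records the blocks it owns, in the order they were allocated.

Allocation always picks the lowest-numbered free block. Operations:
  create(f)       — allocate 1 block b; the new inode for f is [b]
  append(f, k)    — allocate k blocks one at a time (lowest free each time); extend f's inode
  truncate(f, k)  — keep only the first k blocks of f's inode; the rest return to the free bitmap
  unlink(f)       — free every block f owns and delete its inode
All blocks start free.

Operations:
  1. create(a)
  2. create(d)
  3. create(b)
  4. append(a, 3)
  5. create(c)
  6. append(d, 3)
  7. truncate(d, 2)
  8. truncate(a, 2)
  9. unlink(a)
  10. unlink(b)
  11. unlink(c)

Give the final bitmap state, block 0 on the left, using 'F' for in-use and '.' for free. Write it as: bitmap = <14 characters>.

bitmap = .F.....F......

[1] create(a) — a=0 (map F.............)
[2] create(d) — a=0 d=1 (map FF............)
[3] create(b) — a=0 b=2 d=1 (map FFF...........)
[4] append(a, 3) — a=0,3,4,5 b=2 d=1 (map FFFFFF........)
[5] create(c) — a=0,3,4,5 b=2 c=6 d=1 (map FFFFFFF.......)
[6] append(d, 3) — a=0,3,4,5 b=2 c=6 d=1,7,8,9 (map FFFFFFFFFF....)
[7] truncate(d, 2) — a=0,3,4,5 b=2 c=6 d=1,7 (map FFFFFFFF......)
[8] truncate(a, 2) — a=0,3 b=2 c=6 d=1,7 (map FFFF..FF......)
[9] unlink(a) — b=2 c=6 d=1,7 (map .FF...FF......)
[10] unlink(b) — c=6 d=1,7 (map .F....FF......)
[11] unlink(c) — d=1,7 (map .F.....F......)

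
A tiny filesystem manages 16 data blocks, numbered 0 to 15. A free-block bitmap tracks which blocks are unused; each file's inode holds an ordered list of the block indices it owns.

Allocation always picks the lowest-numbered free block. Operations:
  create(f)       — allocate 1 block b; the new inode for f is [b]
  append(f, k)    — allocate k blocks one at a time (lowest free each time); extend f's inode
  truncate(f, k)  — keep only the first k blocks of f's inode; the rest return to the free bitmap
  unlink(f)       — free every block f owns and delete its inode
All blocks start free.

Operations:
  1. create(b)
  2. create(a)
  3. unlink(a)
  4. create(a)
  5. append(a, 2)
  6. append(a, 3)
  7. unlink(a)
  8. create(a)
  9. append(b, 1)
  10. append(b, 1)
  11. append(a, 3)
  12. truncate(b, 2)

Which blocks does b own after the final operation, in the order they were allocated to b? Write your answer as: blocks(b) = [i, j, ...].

  1. create(b)  ⇒  F...............  {b→[0]}
  2. create(a)  ⇒  FF..............  {a→[1]; b→[0]}
  3. unlink(a)  ⇒  F...............  {b→[0]}
  4. create(a)  ⇒  FF..............  {a→[1]; b→[0]}
  5. append(a, 2)  ⇒  FFFF............  {a→[1, 2, 3]; b→[0]}
  6. append(a, 3)  ⇒  FFFFFFF.........  {a→[1, 2, 3, 4, 5, 6]; b→[0]}
  7. unlink(a)  ⇒  F...............  {b→[0]}
  8. create(a)  ⇒  FF..............  {a→[1]; b→[0]}
  9. append(b, 1)  ⇒  FFF.............  {a→[1]; b→[0, 2]}
  10. append(b, 1)  ⇒  FFFF............  {a→[1]; b→[0, 2, 3]}
  11. append(a, 3)  ⇒  FFFFFFF.........  {a→[1, 4, 5, 6]; b→[0, 2, 3]}
  12. truncate(b, 2)  ⇒  FFF.FFF.........  {a→[1, 4, 5, 6]; b→[0, 2]}

blocks(b) = [0, 2]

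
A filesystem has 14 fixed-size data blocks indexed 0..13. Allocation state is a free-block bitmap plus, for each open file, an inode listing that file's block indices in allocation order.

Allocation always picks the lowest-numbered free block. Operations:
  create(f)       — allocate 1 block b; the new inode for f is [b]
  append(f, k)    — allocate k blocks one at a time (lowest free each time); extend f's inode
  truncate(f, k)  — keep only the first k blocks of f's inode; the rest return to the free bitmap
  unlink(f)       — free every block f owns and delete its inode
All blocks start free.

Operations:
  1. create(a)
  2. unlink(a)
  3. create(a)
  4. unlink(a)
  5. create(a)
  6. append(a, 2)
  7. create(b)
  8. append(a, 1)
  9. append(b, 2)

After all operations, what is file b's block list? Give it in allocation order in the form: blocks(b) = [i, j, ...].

  1. create(a)  ⇒  F.............  {a→[0]}
  2. unlink(a)  ⇒  ..............  {}
  3. create(a)  ⇒  F.............  {a→[0]}
  4. unlink(a)  ⇒  ..............  {}
  5. create(a)  ⇒  F.............  {a→[0]}
  6. append(a, 2)  ⇒  FFF...........  {a→[0, 1, 2]}
  7. create(b)  ⇒  FFFF..........  {a→[0, 1, 2]; b→[3]}
  8. append(a, 1)  ⇒  FFFFF.........  {a→[0, 1, 2, 4]; b→[3]}
  9. append(b, 2)  ⇒  FFFFFFF.......  {a→[0, 1, 2, 4]; b→[3, 5, 6]}

blocks(b) = [3, 5, 6]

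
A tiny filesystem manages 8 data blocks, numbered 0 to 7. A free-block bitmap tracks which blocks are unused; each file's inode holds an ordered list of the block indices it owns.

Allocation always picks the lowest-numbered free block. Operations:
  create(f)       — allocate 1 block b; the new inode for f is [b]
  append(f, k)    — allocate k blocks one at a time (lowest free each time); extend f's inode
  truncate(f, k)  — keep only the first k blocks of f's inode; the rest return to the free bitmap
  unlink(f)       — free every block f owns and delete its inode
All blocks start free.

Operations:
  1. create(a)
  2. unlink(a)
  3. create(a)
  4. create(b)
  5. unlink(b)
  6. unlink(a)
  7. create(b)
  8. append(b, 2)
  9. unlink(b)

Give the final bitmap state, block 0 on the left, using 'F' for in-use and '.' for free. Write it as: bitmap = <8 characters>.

create(a): bitmap=F....... | a=[0]
unlink(a): bitmap=........ | 
create(a): bitmap=F....... | a=[0]
create(b): bitmap=FF...... | a=[0] b=[1]
unlink(b): bitmap=F....... | a=[0]
unlink(a): bitmap=........ | 
create(b): bitmap=F....... | b=[0]
append(b, 2): bitmap=FFF..... | b=[0, 1, 2]
unlink(b): bitmap=........ | 

bitmap = ........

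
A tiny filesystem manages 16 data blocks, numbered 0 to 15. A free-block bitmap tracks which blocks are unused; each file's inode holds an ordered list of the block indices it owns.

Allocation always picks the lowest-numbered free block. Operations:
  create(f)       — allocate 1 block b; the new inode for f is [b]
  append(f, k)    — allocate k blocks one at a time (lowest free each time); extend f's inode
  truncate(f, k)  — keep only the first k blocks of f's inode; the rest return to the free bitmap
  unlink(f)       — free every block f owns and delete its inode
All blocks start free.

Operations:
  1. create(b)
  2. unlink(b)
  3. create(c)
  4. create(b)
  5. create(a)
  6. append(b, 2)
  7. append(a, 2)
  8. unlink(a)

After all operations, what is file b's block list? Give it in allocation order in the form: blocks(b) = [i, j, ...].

[1] create(b) — b=0 (map F...............)
[2] unlink(b) —  (map ................)
[3] create(c) — c=0 (map F...............)
[4] create(b) — b=1 c=0 (map FF..............)
[5] create(a) — a=2 b=1 c=0 (map FFF.............)
[6] append(b, 2) — a=2 b=1,3,4 c=0 (map FFFFF...........)
[7] append(a, 2) — a=2,5,6 b=1,3,4 c=0 (map FFFFFFF.........)
[8] unlink(a) — b=1,3,4 c=0 (map FF.FF...........)

blocks(b) = [1, 3, 4]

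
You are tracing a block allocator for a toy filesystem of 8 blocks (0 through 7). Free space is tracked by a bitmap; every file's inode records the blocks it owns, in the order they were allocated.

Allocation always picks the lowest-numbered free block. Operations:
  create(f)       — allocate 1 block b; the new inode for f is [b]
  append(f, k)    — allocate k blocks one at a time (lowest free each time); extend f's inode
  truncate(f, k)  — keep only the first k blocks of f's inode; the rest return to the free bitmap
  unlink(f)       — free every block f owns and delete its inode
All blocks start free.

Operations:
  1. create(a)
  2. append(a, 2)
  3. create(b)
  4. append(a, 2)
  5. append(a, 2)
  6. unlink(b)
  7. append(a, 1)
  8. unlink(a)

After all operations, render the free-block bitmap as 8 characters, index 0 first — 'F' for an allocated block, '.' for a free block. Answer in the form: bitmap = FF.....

bitmap = ........

  1. create(a)  ⇒  F.......  {a→[0]}
  2. append(a, 2)  ⇒  FFF.....  {a→[0, 1, 2]}
  3. create(b)  ⇒  FFFF....  {a→[0, 1, 2]; b→[3]}
  4. append(a, 2)  ⇒  FFFFFF..  {a→[0, 1, 2, 4, 5]; b→[3]}
  5. append(a, 2)  ⇒  FFFFFFFF  {a→[0, 1, 2, 4, 5, 6, 7]; b→[3]}
  6. unlink(b)  ⇒  FFF.FFFF  {a→[0, 1, 2, 4, 5, 6, 7]}
  7. append(a, 1)  ⇒  FFFFFFFF  {a→[0, 1, 2, 4, 5, 6, 7, 3]}
  8. unlink(a)  ⇒  ........  {}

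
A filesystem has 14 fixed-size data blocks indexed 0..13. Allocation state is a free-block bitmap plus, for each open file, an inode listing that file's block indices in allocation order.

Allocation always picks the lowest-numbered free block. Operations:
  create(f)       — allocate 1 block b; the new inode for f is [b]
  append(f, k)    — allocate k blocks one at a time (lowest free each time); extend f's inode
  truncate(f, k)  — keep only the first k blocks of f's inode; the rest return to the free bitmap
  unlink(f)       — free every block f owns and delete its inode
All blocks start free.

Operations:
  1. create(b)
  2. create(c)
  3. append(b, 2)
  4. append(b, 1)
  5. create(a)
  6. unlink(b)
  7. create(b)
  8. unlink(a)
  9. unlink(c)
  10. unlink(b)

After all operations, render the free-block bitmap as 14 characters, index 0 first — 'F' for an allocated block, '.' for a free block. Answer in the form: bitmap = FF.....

after create(b) → b:[0]  free=[F.............]
after create(c) → b:[0], c:[1]  free=[FF............]
after append(b, 2) → b:[0, 2, 3], c:[1]  free=[FFFF..........]
after append(b, 1) → b:[0, 2, 3, 4], c:[1]  free=[FFFFF.........]
after create(a) → a:[5], b:[0, 2, 3, 4], c:[1]  free=[FFFFFF........]
after unlink(b) → a:[5], c:[1]  free=[.F...F........]
after create(b) → a:[5], b:[0], c:[1]  free=[FF...F........]
after unlink(a) → b:[0], c:[1]  free=[FF............]
after unlink(c) → b:[0]  free=[F.............]
after unlink(b) →   free=[..............]

bitmap = ..............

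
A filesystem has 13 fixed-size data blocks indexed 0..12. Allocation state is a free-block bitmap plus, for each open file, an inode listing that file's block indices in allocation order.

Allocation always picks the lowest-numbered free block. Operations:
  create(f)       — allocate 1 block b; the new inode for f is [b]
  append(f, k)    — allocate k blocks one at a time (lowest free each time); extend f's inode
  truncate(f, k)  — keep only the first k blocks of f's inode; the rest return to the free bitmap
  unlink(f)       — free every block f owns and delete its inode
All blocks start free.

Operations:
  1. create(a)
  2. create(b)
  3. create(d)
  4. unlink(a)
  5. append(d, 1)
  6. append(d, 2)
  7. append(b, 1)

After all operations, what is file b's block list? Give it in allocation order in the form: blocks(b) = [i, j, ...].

create(a): bitmap=F............ | a=[0]
create(b): bitmap=FF........... | a=[0] b=[1]
create(d): bitmap=FFF.......... | a=[0] b=[1] d=[2]
unlink(a): bitmap=.FF.......... | b=[1] d=[2]
append(d, 1): bitmap=FFF.......... | b=[1] d=[2, 0]
append(d, 2): bitmap=FFFFF........ | b=[1] d=[2, 0, 3, 4]
append(b, 1): bitmap=FFFFFF....... | b=[1, 5] d=[2, 0, 3, 4]

blocks(b) = [1, 5]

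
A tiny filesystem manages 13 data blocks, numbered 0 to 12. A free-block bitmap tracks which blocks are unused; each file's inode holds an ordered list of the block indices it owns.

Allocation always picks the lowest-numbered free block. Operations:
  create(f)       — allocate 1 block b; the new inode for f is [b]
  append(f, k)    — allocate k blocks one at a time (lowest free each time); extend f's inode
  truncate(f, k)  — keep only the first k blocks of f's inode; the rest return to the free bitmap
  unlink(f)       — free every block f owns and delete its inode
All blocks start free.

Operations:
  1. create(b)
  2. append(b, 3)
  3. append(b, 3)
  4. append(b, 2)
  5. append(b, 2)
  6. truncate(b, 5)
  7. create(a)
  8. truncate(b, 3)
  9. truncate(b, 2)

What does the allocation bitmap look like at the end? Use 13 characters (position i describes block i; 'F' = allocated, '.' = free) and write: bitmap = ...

  1. create(b)  ⇒  F............  {b→[0]}
  2. append(b, 3)  ⇒  FFFF.........  {b→[0, 1, 2, 3]}
  3. append(b, 3)  ⇒  FFFFFFF......  {b→[0, 1, 2, 3, 4, 5, 6]}
  4. append(b, 2)  ⇒  FFFFFFFFF....  {b→[0, 1, 2, 3, 4, 5, 6, 7, 8]}
  5. append(b, 2)  ⇒  FFFFFFFFFFF..  {b→[0, 1, 2, 3, 4, 5, 6, 7, 8, 9, 10]}
  6. truncate(b, 5)  ⇒  FFFFF........  {b→[0, 1, 2, 3, 4]}
  7. create(a)  ⇒  FFFFFF.......  {a→[5]; b→[0, 1, 2, 3, 4]}
  8. truncate(b, 3)  ⇒  FFF..F.......  {a→[5]; b→[0, 1, 2]}
  9. truncate(b, 2)  ⇒  FF...F.......  {a→[5]; b→[0, 1]}

bitmap = FF...F.......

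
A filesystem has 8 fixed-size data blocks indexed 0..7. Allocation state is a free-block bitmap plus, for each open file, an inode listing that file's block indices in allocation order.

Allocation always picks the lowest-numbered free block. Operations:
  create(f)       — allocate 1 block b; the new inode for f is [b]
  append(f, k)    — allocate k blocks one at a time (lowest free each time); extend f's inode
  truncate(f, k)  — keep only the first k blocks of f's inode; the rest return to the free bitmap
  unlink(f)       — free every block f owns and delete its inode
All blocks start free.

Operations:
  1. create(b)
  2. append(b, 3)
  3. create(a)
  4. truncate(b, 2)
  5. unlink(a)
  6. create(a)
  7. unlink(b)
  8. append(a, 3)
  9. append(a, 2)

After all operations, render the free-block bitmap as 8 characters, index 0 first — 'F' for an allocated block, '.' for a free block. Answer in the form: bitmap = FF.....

bitmap = FFFFFF..

after create(b) → b:[0]  free=[F.......]
after append(b, 3) → b:[0, 1, 2, 3]  free=[FFFF....]
after create(a) → a:[4], b:[0, 1, 2, 3]  free=[FFFFF...]
after truncate(b, 2) → a:[4], b:[0, 1]  free=[FF..F...]
after unlink(a) → b:[0, 1]  free=[FF......]
after create(a) → a:[2], b:[0, 1]  free=[FFF.....]
after unlink(b) → a:[2]  free=[..F.....]
after append(a, 3) → a:[2, 0, 1, 3]  free=[FFFF....]
after append(a, 2) → a:[2, 0, 1, 3, 4, 5]  free=[FFFFFF..]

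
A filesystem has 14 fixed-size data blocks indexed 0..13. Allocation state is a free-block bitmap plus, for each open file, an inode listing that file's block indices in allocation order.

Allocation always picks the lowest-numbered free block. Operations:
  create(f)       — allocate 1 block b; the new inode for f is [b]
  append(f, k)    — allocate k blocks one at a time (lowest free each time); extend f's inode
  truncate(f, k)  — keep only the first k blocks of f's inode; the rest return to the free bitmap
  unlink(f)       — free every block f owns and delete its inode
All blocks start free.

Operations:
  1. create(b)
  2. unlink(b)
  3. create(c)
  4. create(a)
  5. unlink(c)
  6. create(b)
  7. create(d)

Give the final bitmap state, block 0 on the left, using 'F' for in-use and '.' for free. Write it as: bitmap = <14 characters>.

create(b): bitmap=F............. | b=[0]
unlink(b): bitmap=.............. | 
create(c): bitmap=F............. | c=[0]
create(a): bitmap=FF............ | a=[1] c=[0]
unlink(c): bitmap=.F............ | a=[1]
create(b): bitmap=FF............ | a=[1] b=[0]
create(d): bitmap=FFF........... | a=[1] b=[0] d=[2]

bitmap = FFF...........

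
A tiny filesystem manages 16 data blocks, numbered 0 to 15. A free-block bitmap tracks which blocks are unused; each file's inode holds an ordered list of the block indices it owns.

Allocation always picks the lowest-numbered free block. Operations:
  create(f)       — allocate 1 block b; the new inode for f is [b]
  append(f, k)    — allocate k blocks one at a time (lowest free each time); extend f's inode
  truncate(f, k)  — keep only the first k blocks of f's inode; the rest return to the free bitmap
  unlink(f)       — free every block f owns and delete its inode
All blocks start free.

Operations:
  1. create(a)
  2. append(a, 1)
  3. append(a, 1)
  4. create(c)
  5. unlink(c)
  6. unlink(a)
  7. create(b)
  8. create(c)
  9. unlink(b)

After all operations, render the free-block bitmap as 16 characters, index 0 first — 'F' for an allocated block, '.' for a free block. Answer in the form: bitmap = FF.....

bitmap = .F..............

[1] create(a) — a=0 (map F...............)
[2] append(a, 1) — a=0,1 (map FF..............)
[3] append(a, 1) — a=0,1,2 (map FFF.............)
[4] create(c) — a=0,1,2 c=3 (map FFFF............)
[5] unlink(c) — a=0,1,2 (map FFF.............)
[6] unlink(a) —  (map ................)
[7] create(b) — b=0 (map F...............)
[8] create(c) — b=0 c=1 (map FF..............)
[9] unlink(b) — c=1 (map .F..............)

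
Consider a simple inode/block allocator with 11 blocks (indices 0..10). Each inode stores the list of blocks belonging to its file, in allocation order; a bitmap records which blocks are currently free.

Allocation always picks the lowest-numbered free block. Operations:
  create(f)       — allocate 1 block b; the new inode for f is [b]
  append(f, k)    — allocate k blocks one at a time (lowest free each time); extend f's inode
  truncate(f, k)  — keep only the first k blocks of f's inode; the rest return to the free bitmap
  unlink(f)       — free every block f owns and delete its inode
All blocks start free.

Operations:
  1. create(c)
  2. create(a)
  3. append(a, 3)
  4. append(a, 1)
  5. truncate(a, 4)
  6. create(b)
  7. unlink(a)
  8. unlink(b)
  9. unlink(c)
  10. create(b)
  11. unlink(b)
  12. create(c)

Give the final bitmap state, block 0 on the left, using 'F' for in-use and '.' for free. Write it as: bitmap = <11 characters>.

[1] create(c) — c=0 (map F..........)
[2] create(a) — a=1 c=0 (map FF.........)
[3] append(a, 3) — a=1,2,3,4 c=0 (map FFFFF......)
[4] append(a, 1) — a=1,2,3,4,5 c=0 (map FFFFFF.....)
[5] truncate(a, 4) — a=1,2,3,4 c=0 (map FFFFF......)
[6] create(b) — a=1,2,3,4 b=5 c=0 (map FFFFFF.....)
[7] unlink(a) — b=5 c=0 (map F....F.....)
[8] unlink(b) — c=0 (map F..........)
[9] unlink(c) —  (map ...........)
[10] create(b) — b=0 (map F..........)
[11] unlink(b) —  (map ...........)
[12] create(c) — c=0 (map F..........)

bitmap = F..........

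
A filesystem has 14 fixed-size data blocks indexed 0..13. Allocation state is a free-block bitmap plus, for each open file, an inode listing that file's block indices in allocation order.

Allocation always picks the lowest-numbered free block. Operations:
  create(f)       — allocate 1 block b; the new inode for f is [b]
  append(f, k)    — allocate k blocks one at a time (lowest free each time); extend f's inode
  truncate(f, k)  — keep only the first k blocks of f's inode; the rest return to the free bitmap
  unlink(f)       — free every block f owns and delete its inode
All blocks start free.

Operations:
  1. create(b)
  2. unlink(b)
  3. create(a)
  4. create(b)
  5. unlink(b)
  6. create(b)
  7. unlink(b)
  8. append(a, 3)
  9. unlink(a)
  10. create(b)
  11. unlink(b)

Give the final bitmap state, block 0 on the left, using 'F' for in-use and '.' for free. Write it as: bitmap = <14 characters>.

bitmap = ..............

after create(b) → b:[0]  free=[F.............]
after unlink(b) →   free=[..............]
after create(a) → a:[0]  free=[F.............]
after create(b) → a:[0], b:[1]  free=[FF............]
after unlink(b) → a:[0]  free=[F.............]
after create(b) → a:[0], b:[1]  free=[FF............]
after unlink(b) → a:[0]  free=[F.............]
after append(a, 3) → a:[0, 1, 2, 3]  free=[FFFF..........]
after unlink(a) →   free=[..............]
after create(b) → b:[0]  free=[F.............]
after unlink(b) →   free=[..............]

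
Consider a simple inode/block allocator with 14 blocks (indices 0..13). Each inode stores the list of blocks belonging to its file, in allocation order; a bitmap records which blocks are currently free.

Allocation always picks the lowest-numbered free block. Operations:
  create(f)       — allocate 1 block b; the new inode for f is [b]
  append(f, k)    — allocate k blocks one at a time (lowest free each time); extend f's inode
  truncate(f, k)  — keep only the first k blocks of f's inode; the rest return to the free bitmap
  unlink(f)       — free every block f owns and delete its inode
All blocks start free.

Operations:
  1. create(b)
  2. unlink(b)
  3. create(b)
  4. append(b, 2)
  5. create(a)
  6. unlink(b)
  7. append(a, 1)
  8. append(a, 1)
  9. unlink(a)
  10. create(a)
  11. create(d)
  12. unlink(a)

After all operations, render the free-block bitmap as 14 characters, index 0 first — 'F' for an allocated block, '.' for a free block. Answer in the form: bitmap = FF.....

after create(b) → b:[0]  free=[F.............]
after unlink(b) →   free=[..............]
after create(b) → b:[0]  free=[F.............]
after append(b, 2) → b:[0, 1, 2]  free=[FFF...........]
after create(a) → a:[3], b:[0, 1, 2]  free=[FFFF..........]
after unlink(b) → a:[3]  free=[...F..........]
after append(a, 1) → a:[3, 0]  free=[F..F..........]
after append(a, 1) → a:[3, 0, 1]  free=[FF.F..........]
after unlink(a) →   free=[..............]
after create(a) → a:[0]  free=[F.............]
after create(d) → a:[0], d:[1]  free=[FF............]
after unlink(a) → d:[1]  free=[.F............]

bitmap = .F............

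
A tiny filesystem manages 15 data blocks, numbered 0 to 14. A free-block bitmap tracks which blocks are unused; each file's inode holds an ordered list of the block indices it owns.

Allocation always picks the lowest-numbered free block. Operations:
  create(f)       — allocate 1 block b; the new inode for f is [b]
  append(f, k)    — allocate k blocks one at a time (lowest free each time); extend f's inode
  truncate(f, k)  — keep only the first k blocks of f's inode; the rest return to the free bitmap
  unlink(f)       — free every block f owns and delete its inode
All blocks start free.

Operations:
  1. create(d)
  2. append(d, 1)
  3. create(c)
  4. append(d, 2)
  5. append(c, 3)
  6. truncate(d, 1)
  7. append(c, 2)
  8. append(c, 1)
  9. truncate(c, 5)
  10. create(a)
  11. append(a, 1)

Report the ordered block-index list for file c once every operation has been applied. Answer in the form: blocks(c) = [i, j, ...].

blocks(c) = [2, 5, 6, 7, 1]

create(d): bitmap=F.............. | d=[0]
append(d, 1): bitmap=FF............. | d=[0, 1]
create(c): bitmap=FFF............ | c=[2] d=[0, 1]
append(d, 2): bitmap=FFFFF.......... | c=[2] d=[0, 1, 3, 4]
append(c, 3): bitmap=FFFFFFFF....... | c=[2, 5, 6, 7] d=[0, 1, 3, 4]
truncate(d, 1): bitmap=F.F..FFF....... | c=[2, 5, 6, 7] d=[0]
append(c, 2): bitmap=FFFF.FFF....... | c=[2, 5, 6, 7, 1, 3] d=[0]
append(c, 1): bitmap=FFFFFFFF....... | c=[2, 5, 6, 7, 1, 3, 4] d=[0]
truncate(c, 5): bitmap=FFF..FFF....... | c=[2, 5, 6, 7, 1] d=[0]
create(a): bitmap=FFFF.FFF....... | a=[3] c=[2, 5, 6, 7, 1] d=[0]
append(a, 1): bitmap=FFFFFFFF....... | a=[3, 4] c=[2, 5, 6, 7, 1] d=[0]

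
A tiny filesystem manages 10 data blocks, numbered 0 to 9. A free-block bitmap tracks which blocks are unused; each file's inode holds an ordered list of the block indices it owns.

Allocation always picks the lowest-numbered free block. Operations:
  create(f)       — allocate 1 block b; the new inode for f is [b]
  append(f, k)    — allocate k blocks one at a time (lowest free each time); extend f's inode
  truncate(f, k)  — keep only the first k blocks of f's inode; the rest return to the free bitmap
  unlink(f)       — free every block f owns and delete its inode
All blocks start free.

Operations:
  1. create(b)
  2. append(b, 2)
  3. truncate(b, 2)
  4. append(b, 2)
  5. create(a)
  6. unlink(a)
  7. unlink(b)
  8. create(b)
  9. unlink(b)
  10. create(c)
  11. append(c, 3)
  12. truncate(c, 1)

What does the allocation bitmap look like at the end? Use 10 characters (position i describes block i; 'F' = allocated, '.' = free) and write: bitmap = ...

  1. create(b)  ⇒  F.........  {b→[0]}
  2. append(b, 2)  ⇒  FFF.......  {b→[0, 1, 2]}
  3. truncate(b, 2)  ⇒  FF........  {b→[0, 1]}
  4. append(b, 2)  ⇒  FFFF......  {b→[0, 1, 2, 3]}
  5. create(a)  ⇒  FFFFF.....  {a→[4]; b→[0, 1, 2, 3]}
  6. unlink(a)  ⇒  FFFF......  {b→[0, 1, 2, 3]}
  7. unlink(b)  ⇒  ..........  {}
  8. create(b)  ⇒  F.........  {b→[0]}
  9. unlink(b)  ⇒  ..........  {}
  10. create(c)  ⇒  F.........  {c→[0]}
  11. append(c, 3)  ⇒  FFFF......  {c→[0, 1, 2, 3]}
  12. truncate(c, 1)  ⇒  F.........  {c→[0]}

bitmap = F.........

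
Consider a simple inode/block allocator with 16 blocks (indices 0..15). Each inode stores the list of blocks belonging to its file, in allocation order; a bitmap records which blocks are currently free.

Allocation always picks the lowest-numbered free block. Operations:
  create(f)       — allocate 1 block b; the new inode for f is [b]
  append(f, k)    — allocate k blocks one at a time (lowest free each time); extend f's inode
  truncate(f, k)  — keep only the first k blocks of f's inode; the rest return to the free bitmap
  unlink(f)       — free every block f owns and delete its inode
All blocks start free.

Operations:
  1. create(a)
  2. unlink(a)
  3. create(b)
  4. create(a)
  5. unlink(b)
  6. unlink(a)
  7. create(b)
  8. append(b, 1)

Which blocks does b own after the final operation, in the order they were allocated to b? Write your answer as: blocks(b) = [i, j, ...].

after create(a) → a:[0]  free=[F...............]
after unlink(a) →   free=[................]
after create(b) → b:[0]  free=[F...............]
after create(a) → a:[1], b:[0]  free=[FF..............]
after unlink(b) → a:[1]  free=[.F..............]
after unlink(a) →   free=[................]
after create(b) → b:[0]  free=[F...............]
after append(b, 1) → b:[0, 1]  free=[FF..............]

blocks(b) = [0, 1]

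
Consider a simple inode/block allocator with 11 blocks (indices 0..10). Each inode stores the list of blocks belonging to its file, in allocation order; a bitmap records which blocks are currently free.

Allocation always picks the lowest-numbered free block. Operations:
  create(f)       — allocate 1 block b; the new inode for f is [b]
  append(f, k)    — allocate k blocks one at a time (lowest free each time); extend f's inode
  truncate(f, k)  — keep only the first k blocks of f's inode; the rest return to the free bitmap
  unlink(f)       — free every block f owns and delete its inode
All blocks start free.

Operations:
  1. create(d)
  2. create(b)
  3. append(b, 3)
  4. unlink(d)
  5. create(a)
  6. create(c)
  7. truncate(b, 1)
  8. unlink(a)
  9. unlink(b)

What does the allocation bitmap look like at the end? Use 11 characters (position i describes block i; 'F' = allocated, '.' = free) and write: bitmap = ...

[1] create(d) — d=0 (map F..........)
[2] create(b) — b=1 d=0 (map FF.........)
[3] append(b, 3) — b=1,2,3,4 d=0 (map FFFFF......)
[4] unlink(d) — b=1,2,3,4 (map .FFFF......)
[5] create(a) — a=0 b=1,2,3,4 (map FFFFF......)
[6] create(c) — a=0 b=1,2,3,4 c=5 (map FFFFFF.....)
[7] truncate(b, 1) — a=0 b=1 c=5 (map FF...F.....)
[8] unlink(a) — b=1 c=5 (map .F...F.....)
[9] unlink(b) — c=5 (map .....F.....)

bitmap = .....F.....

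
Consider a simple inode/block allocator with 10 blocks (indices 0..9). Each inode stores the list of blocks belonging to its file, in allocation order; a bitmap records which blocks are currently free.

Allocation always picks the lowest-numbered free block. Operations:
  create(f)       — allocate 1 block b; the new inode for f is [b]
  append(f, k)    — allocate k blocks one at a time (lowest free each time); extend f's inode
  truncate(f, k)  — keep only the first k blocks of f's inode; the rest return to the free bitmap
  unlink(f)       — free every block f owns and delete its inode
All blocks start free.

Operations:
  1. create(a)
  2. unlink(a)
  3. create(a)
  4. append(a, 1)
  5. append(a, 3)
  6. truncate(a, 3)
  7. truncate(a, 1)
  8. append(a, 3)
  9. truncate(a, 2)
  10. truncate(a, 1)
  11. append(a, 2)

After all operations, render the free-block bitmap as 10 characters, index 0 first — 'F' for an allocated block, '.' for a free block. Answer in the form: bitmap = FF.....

bitmap = FFF.......

create(a): bitmap=F......... | a=[0]
unlink(a): bitmap=.......... | 
create(a): bitmap=F......... | a=[0]
append(a, 1): bitmap=FF........ | a=[0, 1]
append(a, 3): bitmap=FFFFF..... | a=[0, 1, 2, 3, 4]
truncate(a, 3): bitmap=FFF....... | a=[0, 1, 2]
truncate(a, 1): bitmap=F......... | a=[0]
append(a, 3): bitmap=FFFF...... | a=[0, 1, 2, 3]
truncate(a, 2): bitmap=FF........ | a=[0, 1]
truncate(a, 1): bitmap=F......... | a=[0]
append(a, 2): bitmap=FFF....... | a=[0, 1, 2]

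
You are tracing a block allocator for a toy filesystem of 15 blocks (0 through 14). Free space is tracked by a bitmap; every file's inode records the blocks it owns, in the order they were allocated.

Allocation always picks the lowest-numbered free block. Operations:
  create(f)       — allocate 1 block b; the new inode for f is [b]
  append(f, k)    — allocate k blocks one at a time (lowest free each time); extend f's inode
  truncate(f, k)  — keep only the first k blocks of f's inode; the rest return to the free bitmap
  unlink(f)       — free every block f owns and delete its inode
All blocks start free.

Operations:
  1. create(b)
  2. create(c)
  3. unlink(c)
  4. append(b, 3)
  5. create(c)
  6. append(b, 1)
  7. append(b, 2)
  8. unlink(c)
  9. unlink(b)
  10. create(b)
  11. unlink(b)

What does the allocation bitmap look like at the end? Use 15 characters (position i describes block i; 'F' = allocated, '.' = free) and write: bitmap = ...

  1. create(b)  ⇒  F..............  {b→[0]}
  2. create(c)  ⇒  FF.............  {b→[0]; c→[1]}
  3. unlink(c)  ⇒  F..............  {b→[0]}
  4. append(b, 3)  ⇒  FFFF...........  {b→[0, 1, 2, 3]}
  5. create(c)  ⇒  FFFFF..........  {b→[0, 1, 2, 3]; c→[4]}
  6. append(b, 1)  ⇒  FFFFFF.........  {b→[0, 1, 2, 3, 5]; c→[4]}
  7. append(b, 2)  ⇒  FFFFFFFF.......  {b→[0, 1, 2, 3, 5, 6, 7]; c→[4]}
  8. unlink(c)  ⇒  FFFF.FFF.......  {b→[0, 1, 2, 3, 5, 6, 7]}
  9. unlink(b)  ⇒  ...............  {}
  10. create(b)  ⇒  F..............  {b→[0]}
  11. unlink(b)  ⇒  ...............  {}

bitmap = ...............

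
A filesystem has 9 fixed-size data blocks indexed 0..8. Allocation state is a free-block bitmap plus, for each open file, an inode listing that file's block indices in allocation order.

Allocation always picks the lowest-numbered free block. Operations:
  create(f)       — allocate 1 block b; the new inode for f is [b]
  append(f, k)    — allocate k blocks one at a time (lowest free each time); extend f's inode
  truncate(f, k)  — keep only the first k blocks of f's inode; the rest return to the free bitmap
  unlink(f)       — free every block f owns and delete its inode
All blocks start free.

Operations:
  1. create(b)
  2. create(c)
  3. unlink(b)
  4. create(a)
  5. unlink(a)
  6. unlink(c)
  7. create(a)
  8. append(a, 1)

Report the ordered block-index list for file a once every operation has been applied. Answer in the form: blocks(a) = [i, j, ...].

blocks(a) = [0, 1]

[1] create(b) — b=0 (map F........)
[2] create(c) — b=0 c=1 (map FF.......)
[3] unlink(b) — c=1 (map .F.......)
[4] create(a) — a=0 c=1 (map FF.......)
[5] unlink(a) — c=1 (map .F.......)
[6] unlink(c) —  (map .........)
[7] create(a) — a=0 (map F........)
[8] append(a, 1) — a=0,1 (map FF.......)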